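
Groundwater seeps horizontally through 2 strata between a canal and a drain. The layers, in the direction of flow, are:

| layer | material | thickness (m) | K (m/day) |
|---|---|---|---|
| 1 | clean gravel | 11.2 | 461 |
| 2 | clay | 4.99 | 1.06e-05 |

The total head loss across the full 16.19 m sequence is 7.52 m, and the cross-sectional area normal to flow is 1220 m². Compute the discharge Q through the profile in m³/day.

Flow is perpendicular to layering, so the layers act in series and the equivalent K is the thickness-weighted harmonic mean.
Total thickness L = 11.2 + 4.99 = 16.19 m.
Σ(b_i/K_i) = 11.2/461 + 4.99/1.06e-05 = 4.708e+05 d.
K_eq = L / Σ(b_i/K_i) = 16.19 / 4.708e+05 = 3.439e-05 m/day.
Q = K_eq · A · (Δh/L) = 3.439e-05 × 1220 × (7.52/16.19) = 0.01949 m³/day.

0.0195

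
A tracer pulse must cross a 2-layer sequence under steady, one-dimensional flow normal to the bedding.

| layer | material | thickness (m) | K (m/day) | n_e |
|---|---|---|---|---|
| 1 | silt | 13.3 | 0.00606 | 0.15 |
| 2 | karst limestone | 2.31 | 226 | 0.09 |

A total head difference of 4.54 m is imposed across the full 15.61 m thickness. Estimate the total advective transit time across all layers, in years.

2.92

With flow normal to the layers, continuity requires the same specific discharge q through every layer.
Σ(b_i/K_i) = 13.3/0.00606 + 2.31/226 = 2195 d.
q = Δh / Σ(b_i/K_i) = 4.54 / 2195 = 0.002069 m/day.
In each layer the seepage velocity is v_i = q/n_i, so the layer transit time is t_i = b_i·n_i / q:
  layer 1 (silt): t_1 = 13.3 × 0.15 / 0.002069 = 964.4 d
  layer 2 (karst limestone): t_2 = 2.31 × 0.09 / 0.002069 = 100.5 d
Total t = Σ t_i = 1065 days = 2.916 years.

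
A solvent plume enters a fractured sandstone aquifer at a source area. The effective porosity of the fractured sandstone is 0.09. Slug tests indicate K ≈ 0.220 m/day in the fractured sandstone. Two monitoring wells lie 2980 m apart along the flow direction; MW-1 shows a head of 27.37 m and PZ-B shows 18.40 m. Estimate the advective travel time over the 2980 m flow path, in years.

Hydraulic gradient i = (27.37 − 18.40) / 2980 = 8.97 / 2980 = 0.003010.
Darcy flux q = K · i = 0.2200 × 0.003010 = 0.0006622 m/day.
Seepage velocity v = q / n_e = 0.0006622 / 0.09 = 0.007358 m/day.
Travel time t = L / v = 2980 / 0.007358 = 4.050e+05 days = 1109 years.

1110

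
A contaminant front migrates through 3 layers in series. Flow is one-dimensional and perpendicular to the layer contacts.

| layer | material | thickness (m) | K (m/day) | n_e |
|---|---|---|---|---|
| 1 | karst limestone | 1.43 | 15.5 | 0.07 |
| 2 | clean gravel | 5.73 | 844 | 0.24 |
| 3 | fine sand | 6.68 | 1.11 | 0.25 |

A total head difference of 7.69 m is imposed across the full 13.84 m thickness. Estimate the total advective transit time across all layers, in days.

With flow normal to the layers, continuity requires the same specific discharge q through every layer.
Σ(b_i/K_i) = 1.43/15.5 + 5.73/844 + 6.68/1.11 = 6.117 d.
q = Δh / Σ(b_i/K_i) = 7.69 / 6.117 = 1.257 m/day.
In each layer the seepage velocity is v_i = q/n_i, so the layer transit time is t_i = b_i·n_i / q:
  layer 1 (karst limestone): t_1 = 1.43 × 0.07 / 1.257 = 0.07963 d
  layer 2 (clean gravel): t_2 = 5.73 × 0.24 / 1.257 = 1.094 d
  layer 3 (fine sand): t_3 = 6.68 × 0.25 / 1.257 = 1.328 d
Total t = Σ t_i = 2.502 days.

2.50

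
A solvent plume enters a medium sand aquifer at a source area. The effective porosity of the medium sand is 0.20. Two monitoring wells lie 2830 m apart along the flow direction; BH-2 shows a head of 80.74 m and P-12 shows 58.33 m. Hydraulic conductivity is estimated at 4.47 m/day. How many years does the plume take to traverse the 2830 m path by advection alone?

43.8

Hydraulic gradient i = (80.74 − 58.33) / 2830 = 22.41 / 2830 = 0.007919.
Darcy flux q = K · i = 4.470 × 0.007919 = 0.03540 m/day.
Seepage velocity v = q / n_e = 0.03540 / 0.20 = 0.1770 m/day.
Travel time t = L / v = 2830 / 0.1770 = 15990 days = 43.78 years.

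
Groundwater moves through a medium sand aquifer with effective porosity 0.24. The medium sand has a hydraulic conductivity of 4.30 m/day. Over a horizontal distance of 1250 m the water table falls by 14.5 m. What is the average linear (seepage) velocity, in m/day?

0.208

Hydraulic gradient i = Δh / L = 14.5 / 1250 = 0.01160.
Darcy flux q = K · i = 4.300 × 0.01160 = 0.04988 m/day.
Seepage velocity v = q / n_e = 0.04988 / 0.24 = 0.2078 m/day.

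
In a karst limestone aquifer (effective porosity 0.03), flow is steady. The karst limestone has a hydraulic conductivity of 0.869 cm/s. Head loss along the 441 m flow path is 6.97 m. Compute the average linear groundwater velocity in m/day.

396

Convert K: 0.869 cm/s × 864 = 750.8 m/day.
Hydraulic gradient i = Δh / L = 6.97 / 441 = 0.01580.
Darcy flux q = K · i = 750.8 × 0.01580 = 11.87 m/day.
Seepage velocity v = q / n_e = 11.87 / 0.03 = 395.6 m/day.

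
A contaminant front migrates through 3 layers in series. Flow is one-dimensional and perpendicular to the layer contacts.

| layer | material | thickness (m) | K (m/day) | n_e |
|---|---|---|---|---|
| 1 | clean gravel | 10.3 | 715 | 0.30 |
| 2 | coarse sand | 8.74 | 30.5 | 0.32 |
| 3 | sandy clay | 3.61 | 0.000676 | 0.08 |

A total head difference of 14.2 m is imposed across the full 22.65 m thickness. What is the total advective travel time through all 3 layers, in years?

With flow normal to the layers, continuity requires the same specific discharge q through every layer.
Σ(b_i/K_i) = 10.3/715 + 8.74/30.5 + 3.61/0.000676 = 5341 d.
q = Δh / Σ(b_i/K_i) = 14.2 / 5341 = 0.002659 m/day.
In each layer the seepage velocity is v_i = q/n_i, so the layer transit time is t_i = b_i·n_i / q:
  layer 1 (clean gravel): t_1 = 10.3 × 0.30 / 0.002659 = 1162 d
  layer 2 (coarse sand): t_2 = 8.74 × 0.32 / 0.002659 = 1052 d
  layer 3 (sandy clay): t_3 = 3.61 × 0.08 / 0.002659 = 108.6 d
Total t = Σ t_i = 2323 days = 6.359 years.

6.36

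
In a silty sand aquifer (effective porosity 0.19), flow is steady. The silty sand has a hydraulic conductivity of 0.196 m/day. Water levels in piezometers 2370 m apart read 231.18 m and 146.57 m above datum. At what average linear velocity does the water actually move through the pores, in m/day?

0.0368

Hydraulic gradient i = (231.18 − 146.57) / 2370 = 84.61 / 2370 = 0.03570.
Darcy flux q = K · i = 0.1960 × 0.03570 = 0.006997 m/day.
Seepage velocity v = q / n_e = 0.006997 / 0.19 = 0.03683 m/day.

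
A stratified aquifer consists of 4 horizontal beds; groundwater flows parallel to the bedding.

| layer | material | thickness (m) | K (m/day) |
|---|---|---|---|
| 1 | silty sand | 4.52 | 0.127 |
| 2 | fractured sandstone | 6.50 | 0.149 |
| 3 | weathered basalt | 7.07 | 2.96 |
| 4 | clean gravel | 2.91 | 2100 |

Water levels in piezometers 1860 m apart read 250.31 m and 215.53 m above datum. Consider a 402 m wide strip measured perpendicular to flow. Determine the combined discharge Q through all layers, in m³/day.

Flow is parallel to layering, so each bed carries its own Darcy discharge and the transmissivities add.
Σ(K_i·b_i) = 0.127×4.52 + 0.149×6.50 + 2.96×7.07 + 2100×2.91 = 6133 m²/day.
Hydraulic gradient i = (250.31 − 215.53) / 1860 = 34.78 / 1860 = 0.01870.
Q = Σ(K_i·b_i) · W · i = 6133 × 402 × 0.01870 = 46105 m³/day.

46100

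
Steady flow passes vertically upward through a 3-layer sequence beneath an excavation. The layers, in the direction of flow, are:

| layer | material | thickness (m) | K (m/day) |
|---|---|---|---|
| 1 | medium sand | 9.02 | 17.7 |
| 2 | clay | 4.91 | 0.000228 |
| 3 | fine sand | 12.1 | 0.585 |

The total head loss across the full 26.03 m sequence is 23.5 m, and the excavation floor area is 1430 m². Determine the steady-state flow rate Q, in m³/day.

Flow is perpendicular to layering, so the layers act in series and the equivalent K is the thickness-weighted harmonic mean.
Total thickness L = 9.02 + 4.91 + 12.1 = 26.03 m.
Σ(b_i/K_i) = 9.02/17.7 + 4.91/0.000228 + 12.1/0.585 = 21556 d.
K_eq = L / Σ(b_i/K_i) = 26.03 / 21556 = 0.001208 m/day.
Q = K_eq · A · (Δh/L) = 0.001208 × 1430 × (23.5/26.03) = 1.559 m³/day.

1.56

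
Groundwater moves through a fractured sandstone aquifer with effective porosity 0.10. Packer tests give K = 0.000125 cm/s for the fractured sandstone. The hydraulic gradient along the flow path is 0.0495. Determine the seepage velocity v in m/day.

0.0535

Convert K: 0.000125 cm/s × 864 = 0.1080 m/day.
Hydraulic gradient i = 0.0495.
Darcy flux q = K · i = 0.1080 × 0.04950 = 0.005346 m/day.
Seepage velocity v = q / n_e = 0.005346 / 0.10 = 0.05346 m/day.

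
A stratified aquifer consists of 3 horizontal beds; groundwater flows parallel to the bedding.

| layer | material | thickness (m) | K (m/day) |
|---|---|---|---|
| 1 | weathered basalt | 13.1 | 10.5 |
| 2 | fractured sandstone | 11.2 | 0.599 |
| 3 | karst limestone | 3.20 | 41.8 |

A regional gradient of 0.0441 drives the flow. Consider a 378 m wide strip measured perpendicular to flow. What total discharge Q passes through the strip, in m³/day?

4630

Flow is parallel to layering, so each bed carries its own Darcy discharge and the transmissivities add.
Σ(K_i·b_i) = 10.5×13.1 + 0.599×11.2 + 41.8×3.20 = 278.0 m²/day.
Hydraulic gradient i = 0.0441.
Q = Σ(K_i·b_i) · W · i = 278.0 × 378 × 0.04410 = 4635 m³/day.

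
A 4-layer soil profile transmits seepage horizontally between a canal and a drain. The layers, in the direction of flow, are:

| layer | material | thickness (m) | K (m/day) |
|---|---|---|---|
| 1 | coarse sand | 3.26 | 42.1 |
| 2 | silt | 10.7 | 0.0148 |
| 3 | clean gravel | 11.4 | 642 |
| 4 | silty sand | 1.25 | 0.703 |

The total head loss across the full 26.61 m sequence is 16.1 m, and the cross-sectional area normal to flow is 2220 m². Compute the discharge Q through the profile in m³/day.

Flow is perpendicular to layering, so the layers act in series and the equivalent K is the thickness-weighted harmonic mean.
Total thickness L = 3.26 + 10.7 + 11.4 + 1.25 = 26.61 m.
Σ(b_i/K_i) = 3.26/42.1 + 10.7/0.0148 + 11.4/642 + 1.25/0.703 = 724.8 d.
K_eq = L / Σ(b_i/K_i) = 26.61 / 724.8 = 0.03671 m/day.
Q = K_eq · A · (Δh/L) = 0.03671 × 2220 × (16.1/26.61) = 49.31 m³/day.

49.3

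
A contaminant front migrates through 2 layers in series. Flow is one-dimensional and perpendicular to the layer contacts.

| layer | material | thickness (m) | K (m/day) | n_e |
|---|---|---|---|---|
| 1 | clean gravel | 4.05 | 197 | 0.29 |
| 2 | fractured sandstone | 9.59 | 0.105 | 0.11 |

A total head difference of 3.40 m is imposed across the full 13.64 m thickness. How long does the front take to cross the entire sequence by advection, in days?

With flow normal to the layers, continuity requires the same specific discharge q through every layer.
Σ(b_i/K_i) = 4.05/197 + 9.59/0.105 = 91.35 d.
q = Δh / Σ(b_i/K_i) = 3.40 / 91.35 = 0.03722 m/day.
In each layer the seepage velocity is v_i = q/n_i, so the layer transit time is t_i = b_i·n_i / q:
  layer 1 (clean gravel): t_1 = 4.05 × 0.29 / 0.03722 = 31.56 d
  layer 2 (fractured sandstone): t_2 = 9.59 × 0.11 / 0.03722 = 28.34 d
Total t = Σ t_i = 59.90 days.

59.9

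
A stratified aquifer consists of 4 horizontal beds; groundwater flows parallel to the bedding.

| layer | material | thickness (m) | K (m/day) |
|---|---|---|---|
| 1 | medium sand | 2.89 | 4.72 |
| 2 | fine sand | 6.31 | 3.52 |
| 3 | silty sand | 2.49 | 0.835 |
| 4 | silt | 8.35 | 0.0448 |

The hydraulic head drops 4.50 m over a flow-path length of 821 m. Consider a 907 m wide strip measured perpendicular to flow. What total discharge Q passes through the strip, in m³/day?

190

Flow is parallel to layering, so each bed carries its own Darcy discharge and the transmissivities add.
Σ(K_i·b_i) = 4.72×2.89 + 3.52×6.31 + 0.835×2.49 + 0.0448×8.35 = 38.31 m²/day.
Hydraulic gradient i = Δh / L = 4.50 / 821 = 0.005481.
Q = Σ(K_i·b_i) · W · i = 38.31 × 907 × 0.005481 = 190.4 m³/day.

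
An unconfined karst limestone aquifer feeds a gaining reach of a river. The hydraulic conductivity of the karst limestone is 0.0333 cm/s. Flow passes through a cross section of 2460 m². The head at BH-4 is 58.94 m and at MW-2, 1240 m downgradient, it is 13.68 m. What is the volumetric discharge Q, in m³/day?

Convert K: 0.0333 cm/s × 864 = 28.77 m/day.
Hydraulic gradient i = (58.94 − 13.68) / 1240 = 45.26 / 1240 = 0.03650.
Darcy's law: Q = K · A · i = 28.77 × 2460 × 0.03650 = 2583 m³/day.

2580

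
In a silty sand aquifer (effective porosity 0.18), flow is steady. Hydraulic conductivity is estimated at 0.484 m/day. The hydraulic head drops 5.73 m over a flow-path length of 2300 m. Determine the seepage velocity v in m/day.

Hydraulic gradient i = Δh / L = 5.73 / 2300 = 0.002491.
Darcy flux q = K · i = 0.4840 × 0.002491 = 0.001206 m/day.
Seepage velocity v = q / n_e = 0.001206 / 0.18 = 0.006699 m/day.

0.00670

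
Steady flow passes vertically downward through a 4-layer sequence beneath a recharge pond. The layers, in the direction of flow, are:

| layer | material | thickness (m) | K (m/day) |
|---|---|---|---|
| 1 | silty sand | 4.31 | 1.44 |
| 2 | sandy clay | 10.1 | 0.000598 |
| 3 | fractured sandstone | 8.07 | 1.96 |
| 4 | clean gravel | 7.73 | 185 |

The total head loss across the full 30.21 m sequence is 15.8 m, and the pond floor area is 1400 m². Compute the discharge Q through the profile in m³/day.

Flow is perpendicular to layering, so the layers act in series and the equivalent K is the thickness-weighted harmonic mean.
Total thickness L = 4.31 + 10.1 + 8.07 + 7.73 = 30.21 m.
Σ(b_i/K_i) = 4.31/1.44 + 10.1/0.000598 + 8.07/1.96 + 7.73/185 = 16897 d.
K_eq = L / Σ(b_i/K_i) = 30.21 / 16897 = 0.001788 m/day.
Q = K_eq · A · (Δh/L) = 0.001788 × 1400 × (15.8/30.21) = 1.309 m³/day.

1.31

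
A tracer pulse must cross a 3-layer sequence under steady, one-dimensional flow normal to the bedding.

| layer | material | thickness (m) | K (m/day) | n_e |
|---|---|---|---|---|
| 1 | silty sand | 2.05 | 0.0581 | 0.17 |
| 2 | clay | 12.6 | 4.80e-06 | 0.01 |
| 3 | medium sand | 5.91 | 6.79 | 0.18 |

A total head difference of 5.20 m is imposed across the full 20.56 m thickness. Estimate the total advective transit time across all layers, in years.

2130

With flow normal to the layers, continuity requires the same specific discharge q through every layer.
Σ(b_i/K_i) = 2.05/0.0581 + 12.6/4.80e-06 + 5.91/6.79 = 2.625e+06 d.
q = Δh / Σ(b_i/K_i) = 5.20 / 2.625e+06 = 1.981e-06 m/day.
In each layer the seepage velocity is v_i = q/n_i, so the layer transit time is t_i = b_i·n_i / q:
  layer 1 (silty sand): t_1 = 2.05 × 0.17 / 1.981e-06 = 1.759e+05 d
  layer 2 (clay): t_2 = 12.6 × 0.01 / 1.981e-06 = 63607 d
  layer 3 (medium sand): t_3 = 5.91 × 0.18 / 1.981e-06 = 5.370e+05 d
Total t = Σ t_i = 7.766e+05 days = 2126 years.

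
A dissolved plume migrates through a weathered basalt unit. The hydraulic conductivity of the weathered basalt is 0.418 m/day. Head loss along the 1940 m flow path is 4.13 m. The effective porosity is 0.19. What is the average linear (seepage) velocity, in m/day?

0.00468

Hydraulic gradient i = Δh / L = 4.13 / 1940 = 0.002129.
Darcy flux q = K · i = 0.4180 × 0.002129 = 0.0008899 m/day.
Seepage velocity v = q / n_e = 0.0008899 / 0.19 = 0.004684 m/day.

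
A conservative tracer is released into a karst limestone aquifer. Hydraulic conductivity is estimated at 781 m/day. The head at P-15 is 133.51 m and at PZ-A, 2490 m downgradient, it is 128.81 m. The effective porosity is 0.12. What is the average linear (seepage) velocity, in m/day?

12.3

Hydraulic gradient i = (133.51 − 128.81) / 2490 = 4.7 / 2490 = 0.001888.
Darcy flux q = K · i = 781.0 × 0.001888 = 1.474 m/day.
Seepage velocity v = q / n_e = 1.474 / 0.12 = 12.28 m/day.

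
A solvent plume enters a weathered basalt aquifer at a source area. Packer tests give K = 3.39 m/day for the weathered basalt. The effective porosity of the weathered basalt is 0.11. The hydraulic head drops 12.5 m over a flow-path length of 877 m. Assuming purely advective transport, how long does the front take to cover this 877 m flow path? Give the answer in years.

5.47

Hydraulic gradient i = Δh / L = 12.5 / 877 = 0.01425.
Darcy flux q = K · i = 3.390 × 0.01425 = 0.04832 m/day.
Seepage velocity v = q / n_e = 0.04832 / 0.11 = 0.4393 m/day.
Travel time t = L / v = 877 / 0.4393 = 1997 days = 5.466 years.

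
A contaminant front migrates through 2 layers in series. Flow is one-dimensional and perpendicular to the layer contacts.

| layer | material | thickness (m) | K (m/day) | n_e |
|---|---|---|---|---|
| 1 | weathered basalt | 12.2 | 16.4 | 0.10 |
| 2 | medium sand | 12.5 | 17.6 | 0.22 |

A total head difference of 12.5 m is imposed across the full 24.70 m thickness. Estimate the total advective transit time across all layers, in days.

With flow normal to the layers, continuity requires the same specific discharge q through every layer.
Σ(b_i/K_i) = 12.2/16.4 + 12.5/17.6 = 1.454 d.
q = Δh / Σ(b_i/K_i) = 12.5 / 1.454 = 8.596 m/day.
In each layer the seepage velocity is v_i = q/n_i, so the layer transit time is t_i = b_i·n_i / q:
  layer 1 (weathered basalt): t_1 = 12.2 × 0.10 / 8.596 = 0.1419 d
  layer 2 (medium sand): t_2 = 12.5 × 0.22 / 8.596 = 0.3199 d
Total t = Σ t_i = 0.4618 days.

0.462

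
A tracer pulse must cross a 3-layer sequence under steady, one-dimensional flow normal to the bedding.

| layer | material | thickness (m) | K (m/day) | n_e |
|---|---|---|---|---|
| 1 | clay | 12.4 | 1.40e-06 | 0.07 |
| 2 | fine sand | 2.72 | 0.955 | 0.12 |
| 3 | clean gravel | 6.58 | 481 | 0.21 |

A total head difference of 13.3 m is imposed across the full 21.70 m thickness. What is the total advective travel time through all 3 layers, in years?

4700

With flow normal to the layers, continuity requires the same specific discharge q through every layer.
Σ(b_i/K_i) = 12.4/1.40e-06 + 2.72/0.955 + 6.58/481 = 8.857e+06 d.
q = Δh / Σ(b_i/K_i) = 13.3 / 8.857e+06 = 1.502e-06 m/day.
In each layer the seepage velocity is v_i = q/n_i, so the layer transit time is t_i = b_i·n_i / q:
  layer 1 (clay): t_1 = 12.4 × 0.07 / 1.502e-06 = 5.780e+05 d
  layer 2 (fine sand): t_2 = 2.72 × 0.12 / 1.502e-06 = 2.174e+05 d
  layer 3 (clean gravel): t_3 = 6.58 × 0.21 / 1.502e-06 = 9.202e+05 d
Total t = Σ t_i = 1.716e+06 days = 4697 years.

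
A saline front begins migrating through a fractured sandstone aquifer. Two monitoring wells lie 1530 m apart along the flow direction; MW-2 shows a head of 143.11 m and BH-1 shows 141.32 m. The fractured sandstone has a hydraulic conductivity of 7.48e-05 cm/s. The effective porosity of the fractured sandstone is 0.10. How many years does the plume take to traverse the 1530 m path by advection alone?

Convert K: 7.48e-05 cm/s × 864 = 0.06463 m/day.
Hydraulic gradient i = (143.11 − 141.32) / 1530 = 1.79 / 1530 = 0.001170.
Darcy flux q = K · i = 0.06463 × 0.001170 = 7.561e-05 m/day.
Seepage velocity v = q / n_e = 7.561e-05 / 0.10 = 0.0007561 m/day.
Travel time t = L / v = 1530 / 0.0007561 = 2.024e+06 days = 5540 years.

5540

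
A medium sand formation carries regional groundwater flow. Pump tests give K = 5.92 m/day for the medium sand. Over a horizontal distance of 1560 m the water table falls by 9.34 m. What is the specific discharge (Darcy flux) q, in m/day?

Hydraulic gradient i = Δh / L = 9.34 / 1560 = 0.005987.
Specific discharge q = K · i = 5.920 × 0.005987 = 0.03544 m/day.

0.0354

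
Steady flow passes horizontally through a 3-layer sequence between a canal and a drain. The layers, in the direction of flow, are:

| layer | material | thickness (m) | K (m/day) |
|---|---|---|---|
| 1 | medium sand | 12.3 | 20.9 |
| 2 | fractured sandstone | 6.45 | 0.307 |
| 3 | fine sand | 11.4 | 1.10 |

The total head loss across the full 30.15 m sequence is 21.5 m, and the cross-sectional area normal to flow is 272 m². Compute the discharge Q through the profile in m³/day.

183

Flow is perpendicular to layering, so the layers act in series and the equivalent K is the thickness-weighted harmonic mean.
Total thickness L = 12.3 + 6.45 + 11.4 = 30.15 m.
Σ(b_i/K_i) = 12.3/20.9 + 6.45/0.307 + 11.4/1.10 = 31.96 d.
K_eq = L / Σ(b_i/K_i) = 30.15 / 31.96 = 0.9433 m/day.
Q = K_eq · A · (Δh/L) = 0.9433 × 272 × (21.5/30.15) = 183.0 m³/day.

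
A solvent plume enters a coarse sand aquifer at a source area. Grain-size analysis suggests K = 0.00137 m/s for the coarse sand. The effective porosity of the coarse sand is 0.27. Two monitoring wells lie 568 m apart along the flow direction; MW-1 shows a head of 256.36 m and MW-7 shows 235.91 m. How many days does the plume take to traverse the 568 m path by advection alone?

Convert K: 0.00137 m/s × 86400 = 118.4 m/day.
Hydraulic gradient i = (256.36 − 235.91) / 568 = 20.45 / 568 = 0.03600.
Darcy flux q = K · i = 118.4 × 0.03600 = 4.262 m/day.
Seepage velocity v = q / n_e = 4.262 / 0.27 = 15.78 m/day.
Travel time t = L / v = 568 / 15.78 = 35.99 days.

36.0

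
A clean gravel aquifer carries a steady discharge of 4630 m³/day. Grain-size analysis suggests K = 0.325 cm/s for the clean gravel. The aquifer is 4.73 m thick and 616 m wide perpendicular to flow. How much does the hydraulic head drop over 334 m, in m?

Convert K: 0.325 cm/s × 864 = 280.8 m/day.
Cross-sectional area A = 616 × 4.73 = 2914 m².
From Q = K·A·i, i = Q / (K·A) = 4630 / (280.8 × 2914) = 0.005659.
Head loss Δh = i · L = 0.005659 × 334 = 1.890 m.

1.89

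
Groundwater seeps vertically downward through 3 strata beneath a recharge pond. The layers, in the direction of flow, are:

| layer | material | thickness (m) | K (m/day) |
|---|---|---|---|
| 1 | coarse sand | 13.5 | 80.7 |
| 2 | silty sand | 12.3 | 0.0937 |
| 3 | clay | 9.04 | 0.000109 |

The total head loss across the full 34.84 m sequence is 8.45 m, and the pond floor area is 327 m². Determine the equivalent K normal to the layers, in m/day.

Flow is perpendicular to layering, so the layers act in series and the equivalent K is the thickness-weighted harmonic mean.
Total thickness L = 13.5 + 12.3 + 9.04 = 34.84 m.
Σ(b_i/K_i) = 13.5/80.7 + 12.3/0.0937 + 9.04/0.000109 = 83067 d.
K_eq = L / Σ(b_i/K_i) = 34.84 / 83067 = 0.0004194 m/day.

0.000419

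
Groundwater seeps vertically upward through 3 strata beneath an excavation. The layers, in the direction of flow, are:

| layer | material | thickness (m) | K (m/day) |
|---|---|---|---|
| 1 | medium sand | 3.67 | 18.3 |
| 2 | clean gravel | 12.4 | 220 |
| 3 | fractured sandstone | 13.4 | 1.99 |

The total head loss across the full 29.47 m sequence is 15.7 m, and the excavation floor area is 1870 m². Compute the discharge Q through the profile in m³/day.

Flow is perpendicular to layering, so the layers act in series and the equivalent K is the thickness-weighted harmonic mean.
Total thickness L = 3.67 + 12.4 + 13.4 = 29.47 m.
Σ(b_i/K_i) = 3.67/18.3 + 12.4/220 + 13.4/1.99 = 6.991 d.
K_eq = L / Σ(b_i/K_i) = 29.47 / 6.991 = 4.216 m/day.
Q = K_eq · A · (Δh/L) = 4.216 × 1870 × (15.7/29.47) = 4200 m³/day.

4200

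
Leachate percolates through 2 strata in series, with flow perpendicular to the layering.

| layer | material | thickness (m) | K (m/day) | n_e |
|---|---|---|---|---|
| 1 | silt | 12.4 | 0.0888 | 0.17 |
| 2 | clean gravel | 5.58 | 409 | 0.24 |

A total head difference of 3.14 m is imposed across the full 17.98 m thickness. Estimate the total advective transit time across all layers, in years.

With flow normal to the layers, continuity requires the same specific discharge q through every layer.
Σ(b_i/K_i) = 12.4/0.0888 + 5.58/409 = 139.7 d.
q = Δh / Σ(b_i/K_i) = 3.14 / 139.7 = 0.02248 m/day.
In each layer the seepage velocity is v_i = q/n_i, so the layer transit time is t_i = b_i·n_i / q:
  layer 1 (silt): t_1 = 12.4 × 0.17 / 0.02248 = 93.75 d
  layer 2 (clean gravel): t_2 = 5.58 × 0.24 / 0.02248 = 59.56 d
Total t = Σ t_i = 153.3 days = 0.4198 years.

0.420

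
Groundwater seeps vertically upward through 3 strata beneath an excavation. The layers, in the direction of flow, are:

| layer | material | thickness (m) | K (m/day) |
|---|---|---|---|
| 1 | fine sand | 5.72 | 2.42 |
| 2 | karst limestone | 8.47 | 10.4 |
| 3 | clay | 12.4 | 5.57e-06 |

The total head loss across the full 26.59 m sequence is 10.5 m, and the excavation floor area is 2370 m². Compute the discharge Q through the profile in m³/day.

0.0112

Flow is perpendicular to layering, so the layers act in series and the equivalent K is the thickness-weighted harmonic mean.
Total thickness L = 5.72 + 8.47 + 12.4 = 26.59 m.
Σ(b_i/K_i) = 5.72/2.42 + 8.47/10.4 + 12.4/5.57e-06 = 2.226e+06 d.
K_eq = L / Σ(b_i/K_i) = 26.59 / 2.226e+06 = 1.194e-05 m/day.
Q = K_eq · A · (Δh/L) = 1.194e-05 × 2370 × (10.5/26.59) = 0.01118 m³/day.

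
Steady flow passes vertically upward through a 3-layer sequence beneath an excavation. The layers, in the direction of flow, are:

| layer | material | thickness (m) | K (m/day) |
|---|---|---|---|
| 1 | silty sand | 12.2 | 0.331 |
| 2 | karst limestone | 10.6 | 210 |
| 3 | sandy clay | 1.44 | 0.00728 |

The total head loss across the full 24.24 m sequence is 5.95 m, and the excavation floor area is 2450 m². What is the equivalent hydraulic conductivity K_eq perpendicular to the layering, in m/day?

0.103

Flow is perpendicular to layering, so the layers act in series and the equivalent K is the thickness-weighted harmonic mean.
Total thickness L = 12.2 + 10.6 + 1.44 = 24.24 m.
Σ(b_i/K_i) = 12.2/0.331 + 10.6/210 + 1.44/0.00728 = 234.7 d.
K_eq = L / Σ(b_i/K_i) = 24.24 / 234.7 = 0.1033 m/day.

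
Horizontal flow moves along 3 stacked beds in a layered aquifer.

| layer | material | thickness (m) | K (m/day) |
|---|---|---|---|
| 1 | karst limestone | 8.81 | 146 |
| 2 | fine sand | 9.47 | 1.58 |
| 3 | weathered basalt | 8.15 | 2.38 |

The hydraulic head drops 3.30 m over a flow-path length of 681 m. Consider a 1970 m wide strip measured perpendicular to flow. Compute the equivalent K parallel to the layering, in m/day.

50.0

Flow is parallel to layering, so each bed carries its own Darcy discharge and the transmissivities add.
Σ(K_i·b_i) = 146×8.81 + 1.58×9.47 + 2.38×8.15 = 1321 m²/day.
Total thickness b = 26.43 m, so K_eq = Σ(K_i·b_i)/b = 49.97 m/day.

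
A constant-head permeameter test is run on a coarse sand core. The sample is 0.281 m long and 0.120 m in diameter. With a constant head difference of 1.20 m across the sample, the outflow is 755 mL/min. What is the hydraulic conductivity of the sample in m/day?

Cross-sectional area A = π·(d/2)² = π × (0.120/2)² = 0.01131 m².
Convert discharge: 755 mL/min = 1.258e-05 m³/s.
Darcy's law rearranged: K = Q·L / (A·Δh) = 1.258e-05 × 0.281 / (0.01131 × 1.20) = 0.0002605 m/s = 22.51 m/day.

22.5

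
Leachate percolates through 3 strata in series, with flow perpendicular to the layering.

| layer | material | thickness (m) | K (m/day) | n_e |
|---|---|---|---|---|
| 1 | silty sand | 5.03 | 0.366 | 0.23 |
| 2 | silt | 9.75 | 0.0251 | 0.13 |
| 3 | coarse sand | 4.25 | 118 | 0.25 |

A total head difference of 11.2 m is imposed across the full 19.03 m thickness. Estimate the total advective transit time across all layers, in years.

With flow normal to the layers, continuity requires the same specific discharge q through every layer.
Σ(b_i/K_i) = 5.03/0.366 + 9.75/0.0251 + 4.25/118 = 402.2 d.
q = Δh / Σ(b_i/K_i) = 11.2 / 402.2 = 0.02785 m/day.
In each layer the seepage velocity is v_i = q/n_i, so the layer transit time is t_i = b_i·n_i / q:
  layer 1 (silty sand): t_1 = 5.03 × 0.23 / 0.02785 = 41.55 d
  layer 2 (silt): t_2 = 9.75 × 0.13 / 0.02785 = 45.52 d
  layer 3 (coarse sand): t_3 = 4.25 × 0.25 / 0.02785 = 38.16 d
Total t = Σ t_i = 125.2 days = 0.3428 years.

0.343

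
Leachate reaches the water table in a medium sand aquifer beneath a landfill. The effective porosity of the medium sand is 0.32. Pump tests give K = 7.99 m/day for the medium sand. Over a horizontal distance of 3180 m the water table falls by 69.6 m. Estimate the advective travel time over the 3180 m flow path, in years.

15.9

Hydraulic gradient i = Δh / L = 69.6 / 3180 = 0.02189.
Darcy flux q = K · i = 7.990 × 0.02189 = 0.1749 m/day.
Seepage velocity v = q / n_e = 0.1749 / 0.32 = 0.5465 m/day.
Travel time t = L / v = 3180 / 0.5465 = 5819 days = 15.93 years.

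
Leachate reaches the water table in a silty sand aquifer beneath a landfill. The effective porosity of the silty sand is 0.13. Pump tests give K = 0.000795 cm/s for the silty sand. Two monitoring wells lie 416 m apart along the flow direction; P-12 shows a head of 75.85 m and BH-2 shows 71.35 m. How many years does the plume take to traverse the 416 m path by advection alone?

19.9

Convert K: 0.000795 cm/s × 864 = 0.6869 m/day.
Hydraulic gradient i = (75.85 − 71.35) / 416 = 4.5 / 416 = 0.01082.
Darcy flux q = K · i = 0.6869 × 0.01082 = 0.007430 m/day.
Seepage velocity v = q / n_e = 0.007430 / 0.13 = 0.05716 m/day.
Travel time t = L / v = 416 / 0.05716 = 7278 days = 19.93 years.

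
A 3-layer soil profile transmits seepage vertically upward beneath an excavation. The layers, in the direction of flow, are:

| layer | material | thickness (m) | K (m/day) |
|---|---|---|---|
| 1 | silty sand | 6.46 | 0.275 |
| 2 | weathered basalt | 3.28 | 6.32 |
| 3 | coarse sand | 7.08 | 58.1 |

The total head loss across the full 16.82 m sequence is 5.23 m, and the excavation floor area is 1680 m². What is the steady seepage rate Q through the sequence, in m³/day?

Flow is perpendicular to layering, so the layers act in series and the equivalent K is the thickness-weighted harmonic mean.
Total thickness L = 6.46 + 3.28 + 7.08 = 16.82 m.
Σ(b_i/K_i) = 6.46/0.275 + 3.28/6.32 + 7.08/58.1 = 24.13 d.
K_eq = L / Σ(b_i/K_i) = 16.82 / 24.13 = 0.6970 m/day.
Q = K_eq · A · (Δh/L) = 0.6970 × 1680 × (5.23/16.82) = 364.1 m³/day.

364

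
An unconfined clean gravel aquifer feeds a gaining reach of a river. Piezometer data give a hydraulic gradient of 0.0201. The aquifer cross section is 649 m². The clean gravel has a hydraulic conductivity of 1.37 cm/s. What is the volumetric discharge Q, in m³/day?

Convert K: 1.37 cm/s × 864 = 1184 m/day.
Hydraulic gradient i = 0.0201.
Darcy's law: Q = K · A · i = 1184 × 649.0 × 0.02010 = 15441 m³/day.

15400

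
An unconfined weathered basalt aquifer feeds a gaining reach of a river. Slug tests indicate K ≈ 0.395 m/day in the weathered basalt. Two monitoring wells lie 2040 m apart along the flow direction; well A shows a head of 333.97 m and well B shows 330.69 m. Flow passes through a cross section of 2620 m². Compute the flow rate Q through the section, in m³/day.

1.66

Hydraulic gradient i = (333.97 − 330.69) / 2040 = 3.28 / 2040 = 0.001608.
Darcy's law: Q = K · A · i = 0.3950 × 2620 × 0.001608 = 1.664 m³/day.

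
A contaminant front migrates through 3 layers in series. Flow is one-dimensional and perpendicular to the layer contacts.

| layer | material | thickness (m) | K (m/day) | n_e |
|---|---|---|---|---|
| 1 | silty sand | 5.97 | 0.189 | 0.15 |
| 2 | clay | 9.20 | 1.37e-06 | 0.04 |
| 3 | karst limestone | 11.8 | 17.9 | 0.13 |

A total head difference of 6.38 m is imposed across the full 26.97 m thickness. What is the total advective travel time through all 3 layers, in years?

8060

With flow normal to the layers, continuity requires the same specific discharge q through every layer.
Σ(b_i/K_i) = 5.97/0.189 + 9.20/1.37e-06 + 11.8/17.9 = 6.715e+06 d.
q = Δh / Σ(b_i/K_i) = 6.38 / 6.715e+06 = 9.501e-07 m/day.
In each layer the seepage velocity is v_i = q/n_i, so the layer transit time is t_i = b_i·n_i / q:
  layer 1 (silty sand): t_1 = 5.97 × 0.15 / 9.501e-07 = 9.426e+05 d
  layer 2 (clay): t_2 = 9.20 × 0.04 / 9.501e-07 = 3.873e+05 d
  layer 3 (karst limestone): t_3 = 11.8 × 0.13 / 9.501e-07 = 1.615e+06 d
Total t = Σ t_i = 2.945e+06 days = 8062 years.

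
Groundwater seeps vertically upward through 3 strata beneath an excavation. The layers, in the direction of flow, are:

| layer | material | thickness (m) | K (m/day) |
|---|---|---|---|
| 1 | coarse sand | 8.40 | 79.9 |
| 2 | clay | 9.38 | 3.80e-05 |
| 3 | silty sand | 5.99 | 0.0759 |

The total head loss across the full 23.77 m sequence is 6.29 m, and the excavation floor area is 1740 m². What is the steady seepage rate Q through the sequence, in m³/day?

Flow is perpendicular to layering, so the layers act in series and the equivalent K is the thickness-weighted harmonic mean.
Total thickness L = 8.40 + 9.38 + 5.99 = 23.77 m.
Σ(b_i/K_i) = 8.40/79.9 + 9.38/3.80e-05 + 5.99/0.0759 = 2.469e+05 d.
K_eq = L / Σ(b_i/K_i) = 23.77 / 2.469e+05 = 9.627e-05 m/day.
Q = K_eq · A · (Δh/L) = 9.627e-05 × 1740 × (6.29/23.77) = 0.04432 m³/day.

0.0443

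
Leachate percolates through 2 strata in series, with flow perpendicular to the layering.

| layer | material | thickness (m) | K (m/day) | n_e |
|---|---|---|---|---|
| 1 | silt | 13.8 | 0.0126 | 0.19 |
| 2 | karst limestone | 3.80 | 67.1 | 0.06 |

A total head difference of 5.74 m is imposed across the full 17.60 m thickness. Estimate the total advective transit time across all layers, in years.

1.49

With flow normal to the layers, continuity requires the same specific discharge q through every layer.
Σ(b_i/K_i) = 13.8/0.0126 + 3.80/67.1 = 1095 d.
q = Δh / Σ(b_i/K_i) = 5.74 / 1095 = 0.005241 m/day.
In each layer the seepage velocity is v_i = q/n_i, so the layer transit time is t_i = b_i·n_i / q:
  layer 1 (silt): t_1 = 13.8 × 0.19 / 0.005241 = 500.3 d
  layer 2 (karst limestone): t_2 = 3.80 × 0.06 / 0.005241 = 43.51 d
Total t = Σ t_i = 543.8 days = 1.489 years.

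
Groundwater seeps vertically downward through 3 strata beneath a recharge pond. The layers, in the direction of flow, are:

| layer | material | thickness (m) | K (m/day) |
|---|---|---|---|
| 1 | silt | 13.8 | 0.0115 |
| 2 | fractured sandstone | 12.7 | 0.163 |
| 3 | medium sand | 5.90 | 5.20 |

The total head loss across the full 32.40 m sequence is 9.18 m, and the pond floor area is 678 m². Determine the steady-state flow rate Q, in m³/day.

4.87

Flow is perpendicular to layering, so the layers act in series and the equivalent K is the thickness-weighted harmonic mean.
Total thickness L = 13.8 + 12.7 + 5.90 = 32.40 m.
Σ(b_i/K_i) = 13.8/0.0115 + 12.7/0.163 + 5.90/5.20 = 1279 d.
K_eq = L / Σ(b_i/K_i) = 32.40 / 1279 = 0.02533 m/day.
Q = K_eq · A · (Δh/L) = 0.02533 × 678 × (9.18/32.40) = 4.866 m³/day.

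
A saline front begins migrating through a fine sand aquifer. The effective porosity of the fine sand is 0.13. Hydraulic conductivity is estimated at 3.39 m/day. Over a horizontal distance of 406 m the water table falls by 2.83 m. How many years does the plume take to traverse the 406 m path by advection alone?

6.12

Hydraulic gradient i = Δh / L = 2.83 / 406 = 0.006970.
Darcy flux q = K · i = 3.390 × 0.006970 = 0.02363 m/day.
Seepage velocity v = q / n_e = 0.02363 / 0.13 = 0.1818 m/day.
Travel time t = L / v = 406 / 0.1818 = 2234 days = 6.115 years.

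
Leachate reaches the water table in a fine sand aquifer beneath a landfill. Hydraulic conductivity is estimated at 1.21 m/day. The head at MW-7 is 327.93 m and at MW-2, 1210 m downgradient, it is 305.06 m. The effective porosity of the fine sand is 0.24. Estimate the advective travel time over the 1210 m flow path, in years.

Hydraulic gradient i = (327.93 − 305.06) / 1210 = 22.87 / 1210 = 0.01890.
Darcy flux q = K · i = 1.210 × 0.01890 = 0.02287 m/day.
Seepage velocity v = q / n_e = 0.02287 / 0.24 = 0.09529 m/day.
Travel time t = L / v = 1210 / 0.09529 = 12698 days = 34.76 years.

34.8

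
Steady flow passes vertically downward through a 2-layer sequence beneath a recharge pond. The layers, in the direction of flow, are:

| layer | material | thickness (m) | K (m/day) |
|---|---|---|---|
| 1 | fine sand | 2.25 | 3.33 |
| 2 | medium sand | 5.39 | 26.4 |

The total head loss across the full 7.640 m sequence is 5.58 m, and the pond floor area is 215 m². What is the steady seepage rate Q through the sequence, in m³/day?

Flow is perpendicular to layering, so the layers act in series and the equivalent K is the thickness-weighted harmonic mean.
Total thickness L = 2.25 + 5.39 = 7.640 m.
Σ(b_i/K_i) = 2.25/3.33 + 5.39/26.4 = 0.8798 d.
K_eq = L / Σ(b_i/K_i) = 7.640 / 0.8798 = 8.683 m/day.
Q = K_eq · A · (Δh/L) = 8.683 × 215 × (5.58/7.640) = 1364 m³/day.

1360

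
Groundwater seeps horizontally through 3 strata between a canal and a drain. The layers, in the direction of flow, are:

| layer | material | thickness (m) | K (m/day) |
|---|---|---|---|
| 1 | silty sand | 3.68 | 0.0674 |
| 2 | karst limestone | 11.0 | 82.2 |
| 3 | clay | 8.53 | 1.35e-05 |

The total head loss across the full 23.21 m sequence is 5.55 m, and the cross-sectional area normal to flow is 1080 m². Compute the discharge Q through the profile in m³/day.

Flow is perpendicular to layering, so the layers act in series and the equivalent K is the thickness-weighted harmonic mean.
Total thickness L = 3.68 + 11.0 + 8.53 = 23.21 m.
Σ(b_i/K_i) = 3.68/0.0674 + 11.0/82.2 + 8.53/1.35e-05 = 6.319e+05 d.
K_eq = L / Σ(b_i/K_i) = 23.21 / 6.319e+05 = 3.673e-05 m/day.
Q = K_eq · A · (Δh/L) = 3.673e-05 × 1080 × (5.55/23.21) = 0.009486 m³/day.

0.00949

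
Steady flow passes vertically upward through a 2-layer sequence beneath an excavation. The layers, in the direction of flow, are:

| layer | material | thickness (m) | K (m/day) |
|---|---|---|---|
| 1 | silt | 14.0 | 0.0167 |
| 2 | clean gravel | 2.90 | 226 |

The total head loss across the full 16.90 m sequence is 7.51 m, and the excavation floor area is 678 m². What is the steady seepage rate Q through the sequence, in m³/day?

6.07

Flow is perpendicular to layering, so the layers act in series and the equivalent K is the thickness-weighted harmonic mean.
Total thickness L = 14.0 + 2.90 = 16.90 m.
Σ(b_i/K_i) = 14.0/0.0167 + 2.90/226 = 838.3 d.
K_eq = L / Σ(b_i/K_i) = 16.90 / 838.3 = 0.02016 m/day.
Q = K_eq · A · (Δh/L) = 0.02016 × 678 × (7.51/16.90) = 6.074 m³/day.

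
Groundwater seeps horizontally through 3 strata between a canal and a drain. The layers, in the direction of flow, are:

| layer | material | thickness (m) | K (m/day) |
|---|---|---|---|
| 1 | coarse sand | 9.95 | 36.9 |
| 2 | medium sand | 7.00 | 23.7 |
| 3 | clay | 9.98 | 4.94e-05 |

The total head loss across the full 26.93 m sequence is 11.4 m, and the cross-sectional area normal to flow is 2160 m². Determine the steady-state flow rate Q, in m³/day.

0.122

Flow is perpendicular to layering, so the layers act in series and the equivalent K is the thickness-weighted harmonic mean.
Total thickness L = 9.95 + 7.00 + 9.98 = 26.93 m.
Σ(b_i/K_i) = 9.95/36.9 + 7.00/23.7 + 9.98/4.94e-05 = 2.020e+05 d.
K_eq = L / Σ(b_i/K_i) = 26.93 / 2.020e+05 = 0.0001333 m/day.
Q = K_eq · A · (Δh/L) = 0.0001333 × 2160 × (11.4/26.93) = 0.1219 m³/day.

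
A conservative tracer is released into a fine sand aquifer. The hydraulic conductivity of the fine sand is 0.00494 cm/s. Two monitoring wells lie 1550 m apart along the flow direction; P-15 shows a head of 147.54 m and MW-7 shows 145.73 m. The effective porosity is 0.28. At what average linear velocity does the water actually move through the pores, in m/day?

0.0178

Convert K: 0.00494 cm/s × 864 = 4.268 m/day.
Hydraulic gradient i = (147.54 − 145.73) / 1550 = 1.81 / 1550 = 0.001168.
Darcy flux q = K · i = 4.268 × 0.001168 = 0.004984 m/day.
Seepage velocity v = q / n_e = 0.004984 / 0.28 = 0.01780 m/day.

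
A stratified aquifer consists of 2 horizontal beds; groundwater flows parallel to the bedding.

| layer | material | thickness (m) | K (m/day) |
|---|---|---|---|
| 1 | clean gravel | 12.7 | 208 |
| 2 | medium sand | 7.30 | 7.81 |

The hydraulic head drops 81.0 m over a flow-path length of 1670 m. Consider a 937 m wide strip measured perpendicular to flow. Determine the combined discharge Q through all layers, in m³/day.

123000

Flow is parallel to layering, so each bed carries its own Darcy discharge and the transmissivities add.
Σ(K_i·b_i) = 208×12.7 + 7.81×7.30 = 2699 m²/day.
Hydraulic gradient i = Δh / L = 81.0 / 1670 = 0.04850.
Q = Σ(K_i·b_i) · W · i = 2699 × 937 × 0.04850 = 1.226e+05 m³/day.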